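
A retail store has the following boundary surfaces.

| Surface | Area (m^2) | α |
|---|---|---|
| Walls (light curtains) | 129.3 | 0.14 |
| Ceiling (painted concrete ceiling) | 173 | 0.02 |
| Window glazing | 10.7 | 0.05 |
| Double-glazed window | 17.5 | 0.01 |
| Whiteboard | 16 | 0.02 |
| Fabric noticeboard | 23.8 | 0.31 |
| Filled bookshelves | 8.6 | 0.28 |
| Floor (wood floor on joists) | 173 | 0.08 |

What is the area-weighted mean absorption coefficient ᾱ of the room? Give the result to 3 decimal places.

0.084

S = Σ Sᵢ = 129.3 + 173 + 10.7 + 17.5 + 16 + 23.8 + 8.6 + 173 = 551.9 m^2.
A = 129.3*0.14 + 173*0.02 + 10.7*0.05 + 17.5*0.01 + 16*0.02 + 23.8*0.31 + 8.6*0.28 + 173*0.08 = 46.218 sabins.
ᾱ = 46.218 / 551.9 = 0.084.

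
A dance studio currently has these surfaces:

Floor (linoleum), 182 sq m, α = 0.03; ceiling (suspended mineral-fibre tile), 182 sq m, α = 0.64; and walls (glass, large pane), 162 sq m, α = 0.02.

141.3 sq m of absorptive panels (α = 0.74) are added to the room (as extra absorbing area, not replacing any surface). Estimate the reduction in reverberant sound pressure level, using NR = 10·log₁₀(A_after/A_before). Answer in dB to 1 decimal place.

Summing Sᵢαᵢ: 5.460 + 116.480 + 3.240 → A_before = 125.180 sabins.
Added absorption = 141.3 × 0.74 = 104.562 sabins.
A_after = 125.180 + 104.562 = 229.742 sabins.
Reduction = 10 log₁₀(A_after/A_before) = 10 log₁₀(1.8353) = 2.6 dB.

2.6 dB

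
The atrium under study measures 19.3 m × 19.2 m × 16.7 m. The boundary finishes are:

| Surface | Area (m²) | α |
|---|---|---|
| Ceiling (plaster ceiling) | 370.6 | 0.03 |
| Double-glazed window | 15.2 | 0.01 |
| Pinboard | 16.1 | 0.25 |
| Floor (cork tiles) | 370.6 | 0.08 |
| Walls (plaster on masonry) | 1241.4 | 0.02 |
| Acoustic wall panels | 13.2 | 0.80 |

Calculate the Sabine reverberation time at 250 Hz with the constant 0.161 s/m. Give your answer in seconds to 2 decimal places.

Equivalent absorption area: A = 370.6·0.03 + 15.2·0.01 + 16.1·0.25 + 370.6·0.08 + 1241.4·0.02 + 13.2·0.80 = 80.331 m².
V = 19.3·19.2·16.7 = 6188.352 m³.
RT60 = 0.161 · V / A = 0.161 × 6188.352 / 80.331 = 12.40 s.

12.40 s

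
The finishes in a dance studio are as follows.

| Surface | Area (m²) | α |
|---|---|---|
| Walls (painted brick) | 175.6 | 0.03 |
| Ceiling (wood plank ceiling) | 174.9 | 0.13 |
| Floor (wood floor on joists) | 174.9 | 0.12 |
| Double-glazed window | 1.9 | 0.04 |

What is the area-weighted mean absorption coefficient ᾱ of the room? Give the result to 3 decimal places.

S = Σ Sᵢ = 175.6 + 174.9 + 174.9 + 1.9 = 527.3 m².
Weighted sum Σ Sα = 49.069.
ᾱ = A/S = 0.093.

0.093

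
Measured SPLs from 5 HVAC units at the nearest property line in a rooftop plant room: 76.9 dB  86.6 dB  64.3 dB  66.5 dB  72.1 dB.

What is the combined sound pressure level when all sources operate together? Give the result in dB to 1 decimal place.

87.2 dB

Σ 10^(Lᵢ/10) = 5.294e+08.
Back to dB: 10·log₁₀ Σ = 87.2 dB.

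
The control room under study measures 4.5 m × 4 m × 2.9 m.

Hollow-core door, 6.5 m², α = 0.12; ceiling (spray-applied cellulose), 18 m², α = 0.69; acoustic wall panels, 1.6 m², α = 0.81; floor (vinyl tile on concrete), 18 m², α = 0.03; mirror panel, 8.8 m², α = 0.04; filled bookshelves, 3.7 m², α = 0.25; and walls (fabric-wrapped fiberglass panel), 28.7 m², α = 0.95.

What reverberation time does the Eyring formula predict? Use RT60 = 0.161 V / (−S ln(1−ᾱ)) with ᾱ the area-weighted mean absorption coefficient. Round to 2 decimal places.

Total surface area S = 6.5 + 18 + 1.6 + 18 + 8.8 + 3.7 + 28.7 = 85.3 m².
Σ(Sᵢαᵢ) = 6.5·0.12 + 18·0.69 + 1.6·0.81 + 18·0.03 + 8.8·0.04 + 3.7·0.25 + 28.7·0.95 = 43.578.
Mean coefficient ᾱ = A/S = 0.5109.
−S·ln(1−ᾱ) = −85.3 × ln(1 − 0.5109) = 61.006.
V = 4.5 × 4 × 2.9 = 52.2 m³.
RT60 = 0.161 × 52.2 / 61.006 = 0.14 s.

0.14 s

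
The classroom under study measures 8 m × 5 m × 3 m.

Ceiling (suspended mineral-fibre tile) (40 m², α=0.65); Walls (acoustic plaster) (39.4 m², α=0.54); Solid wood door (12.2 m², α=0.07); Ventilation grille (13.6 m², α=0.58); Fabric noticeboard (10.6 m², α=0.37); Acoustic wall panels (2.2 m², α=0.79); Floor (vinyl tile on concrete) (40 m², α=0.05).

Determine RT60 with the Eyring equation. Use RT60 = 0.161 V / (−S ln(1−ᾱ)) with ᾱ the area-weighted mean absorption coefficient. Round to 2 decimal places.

S = Σ Sᵢ = 158.0 m².
Absorption A = 40·0.65 + 39.4·0.54 + 12.2·0.07 + 13.6·0.58 + 10.6·0.37 + 2.2·0.79 + 40·0.05 = 63.678 sabins.
ᾱ = 63.678 / 158.0 = 0.4030.
−S·ln(1−ᾱ) = −158.0 × ln(1 − 0.4030) = 81.502.
V = 8 × 5 × 3 = 120 m³.
T = 0.161·V/[−S·ln(1−ᾱ)] = 0.161·120/81.502 = 0.24 s.

0.24 seconds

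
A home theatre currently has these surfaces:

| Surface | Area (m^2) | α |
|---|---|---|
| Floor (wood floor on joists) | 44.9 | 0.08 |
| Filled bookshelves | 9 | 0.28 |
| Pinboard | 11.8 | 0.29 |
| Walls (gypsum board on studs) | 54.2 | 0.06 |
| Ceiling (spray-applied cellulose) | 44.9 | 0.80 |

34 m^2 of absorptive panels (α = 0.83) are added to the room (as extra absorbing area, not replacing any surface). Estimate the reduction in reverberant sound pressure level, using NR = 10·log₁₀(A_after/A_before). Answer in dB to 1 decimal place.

A_before = Σ Sᵢαᵢ = 44.9×0.08 + 9×0.28 + 11.8×0.29 + 54.2×0.06 + 44.9×0.80 = 48.706 sabins.
Treatment contributes 34·0.83 = 28.220 sabins.
New total A_after = 76.926 sabins.
Reduction = 10 log₁₀(A_after/A_before) = 10 log₁₀(1.5794) = 2.0 dB.

2.0 dB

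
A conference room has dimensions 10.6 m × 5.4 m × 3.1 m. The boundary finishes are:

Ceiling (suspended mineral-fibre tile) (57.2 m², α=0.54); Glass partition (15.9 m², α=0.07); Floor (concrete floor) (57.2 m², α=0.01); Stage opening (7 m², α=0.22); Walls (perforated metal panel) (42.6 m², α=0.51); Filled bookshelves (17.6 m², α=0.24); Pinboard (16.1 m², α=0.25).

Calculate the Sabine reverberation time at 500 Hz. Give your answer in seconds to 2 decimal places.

Summing Sᵢαᵢ: 30.888 + 1.113 + 0.572 + 1.540 + 21.726 + 4.224 + 4.025 → A = 64.088 sabins.
Room volume: 177.444 m³.
RT60 = 0.161 · V / A = 0.161 × 177.444 / 64.088 = 0.45 s.

0.45 seconds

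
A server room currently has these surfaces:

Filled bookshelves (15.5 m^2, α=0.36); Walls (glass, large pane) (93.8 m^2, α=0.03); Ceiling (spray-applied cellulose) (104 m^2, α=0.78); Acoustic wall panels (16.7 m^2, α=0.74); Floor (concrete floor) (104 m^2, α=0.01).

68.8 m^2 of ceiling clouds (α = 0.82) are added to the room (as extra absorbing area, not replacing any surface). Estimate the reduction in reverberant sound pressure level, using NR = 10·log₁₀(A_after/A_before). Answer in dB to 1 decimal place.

A_before = Σ Sᵢαᵢ = 15.5×0.36 + 93.8×0.03 + 104×0.78 + 16.7×0.74 + 104×0.01 = 102.912 sabins.
Added absorption = 68.8 × 0.82 = 56.416 sabins.
A_after = 102.912 + 56.416 = 159.328 sabins.
NR = 10·log₁₀(159.328/102.912) = 1.9 dB.

1.9 dB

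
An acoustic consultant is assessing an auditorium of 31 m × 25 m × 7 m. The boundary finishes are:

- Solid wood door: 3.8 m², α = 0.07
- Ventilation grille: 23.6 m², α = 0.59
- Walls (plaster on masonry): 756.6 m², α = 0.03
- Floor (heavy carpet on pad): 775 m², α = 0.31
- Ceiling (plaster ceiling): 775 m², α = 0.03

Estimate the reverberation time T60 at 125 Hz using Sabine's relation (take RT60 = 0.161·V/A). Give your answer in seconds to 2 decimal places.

2.91 sec

Equivalent absorption area: A = 3.8×0.07 + 23.6×0.59 + 756.6×0.03 + 775×0.31 + 775×0.03 = 300.388 m².
Volume V = 31 × 25 × 7 = 5425 m³.
T = 0.161 V/A = 0.161·5425/300.388 = 2.91 s.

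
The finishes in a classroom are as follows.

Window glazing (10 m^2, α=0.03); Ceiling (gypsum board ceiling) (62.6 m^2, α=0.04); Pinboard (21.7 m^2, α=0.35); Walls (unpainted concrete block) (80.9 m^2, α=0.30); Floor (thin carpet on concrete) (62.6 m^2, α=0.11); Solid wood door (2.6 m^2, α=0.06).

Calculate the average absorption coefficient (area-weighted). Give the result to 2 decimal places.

0.17

S = Σ Sᵢ = 10 + 62.6 + 21.7 + 80.9 + 62.6 + 2.6 = 240.4 m^2.
Σ(Sᵢαᵢ) = 10·0.03 + 62.6·0.04 + 21.7·0.35 + 80.9·0.30 + 62.6·0.11 + 2.6·0.06 = 41.711.
ᾱ = 41.711 / 240.4 = 0.17.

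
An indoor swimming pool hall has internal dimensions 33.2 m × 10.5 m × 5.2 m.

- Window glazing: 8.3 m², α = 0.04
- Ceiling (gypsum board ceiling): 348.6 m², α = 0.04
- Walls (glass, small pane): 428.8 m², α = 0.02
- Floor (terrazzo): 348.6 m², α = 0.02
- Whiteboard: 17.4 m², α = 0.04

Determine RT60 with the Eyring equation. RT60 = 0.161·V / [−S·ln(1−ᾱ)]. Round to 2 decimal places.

S = Σ Sᵢ = 1151.7 m².
Absorption A = 8.3·0.04 + 348.6·0.04 + 428.8·0.02 + 348.6·0.02 + 17.4·0.04 = 30.520 sabins.
Mean coefficient ᾱ = A/S = 0.0265.
−S·ln(1−ᾱ) = −1151.7 × ln(1 − 0.0265) = 30.932.
V = 33.2 × 10.5 × 5.2 = 1812.72 m³.
RT60 = 0.161 × 1812.72 / 30.932 = 9.44 s.

9.44 sec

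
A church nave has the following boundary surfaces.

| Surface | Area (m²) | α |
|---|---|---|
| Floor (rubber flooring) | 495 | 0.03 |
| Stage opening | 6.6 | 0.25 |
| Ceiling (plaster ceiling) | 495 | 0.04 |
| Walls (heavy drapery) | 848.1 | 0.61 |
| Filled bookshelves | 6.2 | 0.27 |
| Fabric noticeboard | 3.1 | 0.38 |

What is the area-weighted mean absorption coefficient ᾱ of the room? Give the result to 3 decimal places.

Total surface area S = 1854.0 m².
A = 495·0.03 + 6.6·0.25 + 495·0.04 + 848.1·0.61 + 6.2·0.27 + 3.1·0.38 = 556.493 sabins.
ᾱ = 556.493 / 1854.0 = 0.300.

0.300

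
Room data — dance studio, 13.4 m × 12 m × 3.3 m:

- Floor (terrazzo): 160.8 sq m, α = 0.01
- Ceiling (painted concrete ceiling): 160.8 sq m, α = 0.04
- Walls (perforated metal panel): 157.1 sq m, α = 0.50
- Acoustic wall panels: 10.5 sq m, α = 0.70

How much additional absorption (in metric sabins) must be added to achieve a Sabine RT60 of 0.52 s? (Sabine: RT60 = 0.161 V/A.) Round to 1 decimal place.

70.4 sabins

Summing Sᵢαᵢ: 1.608 + 6.432 + 78.550 + 7.350 → A₁ = 93.940 sabins.
Target A₂ = 0.161·530.64/0.52 = 164.294 sabins (V = 530.64 m³).
ΔA = A₂ − A₁ = 164.294 − 93.940 = 70.4 sabins.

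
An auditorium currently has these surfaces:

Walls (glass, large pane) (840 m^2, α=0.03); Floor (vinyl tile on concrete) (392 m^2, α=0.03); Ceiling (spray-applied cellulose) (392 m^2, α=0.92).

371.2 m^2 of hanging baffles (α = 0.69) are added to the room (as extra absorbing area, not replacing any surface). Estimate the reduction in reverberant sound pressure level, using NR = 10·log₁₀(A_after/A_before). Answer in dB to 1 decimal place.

Total absorption A_before = 840×0.03 + 392×0.03 + 392×0.92
  = 25.200 + 11.760 + 360.640 = 397.600 m^2 sabins.
Added absorption = 371.2 × 0.69 = 256.128 sabins.
New total A_after = 653.728 sabins.
NR = 10·log₁₀(653.728/397.600) = 2.2 dB.

2.2 dB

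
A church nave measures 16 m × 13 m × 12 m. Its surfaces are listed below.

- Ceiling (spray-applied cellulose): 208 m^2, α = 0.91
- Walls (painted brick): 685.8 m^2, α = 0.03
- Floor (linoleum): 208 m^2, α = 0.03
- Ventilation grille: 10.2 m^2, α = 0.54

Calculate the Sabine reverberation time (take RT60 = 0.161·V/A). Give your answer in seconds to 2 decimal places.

Total absorption A = 208·0.91 + 685.8·0.03 + 208·0.03 + 10.2·0.54
  = 189.280 + 20.574 + 6.240 + 5.508 = 221.602 m^2 sabins.
V = 16·13·12 = 2496 m³.
T = 0.161 V/A = 0.161·2496/221.602 = 1.81 s.

1.81 s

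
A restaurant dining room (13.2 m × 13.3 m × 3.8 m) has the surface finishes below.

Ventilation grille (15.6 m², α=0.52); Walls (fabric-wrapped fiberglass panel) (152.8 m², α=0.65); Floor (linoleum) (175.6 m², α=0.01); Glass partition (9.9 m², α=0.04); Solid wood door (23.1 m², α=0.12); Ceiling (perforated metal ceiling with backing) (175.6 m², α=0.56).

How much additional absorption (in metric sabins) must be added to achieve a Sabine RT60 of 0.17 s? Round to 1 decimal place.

421.1 sabins

Total absorption A₁ = 15.6×0.52 + 152.8×0.65 + 175.6×0.01 + 9.9×0.04 + 23.1×0.12 + 175.6×0.56
  = 8.112 + 99.320 + 1.756 + 0.396 + 2.772 + 98.336 = 210.692 m² sabins.
For T = 0.17 s, need A₂ = 0.161·V/T = 0.161·667.128/0.17 = 631.809 sabins.
Additional absorption ΔA = 631.809 − 210.692 = 421.1 sabins.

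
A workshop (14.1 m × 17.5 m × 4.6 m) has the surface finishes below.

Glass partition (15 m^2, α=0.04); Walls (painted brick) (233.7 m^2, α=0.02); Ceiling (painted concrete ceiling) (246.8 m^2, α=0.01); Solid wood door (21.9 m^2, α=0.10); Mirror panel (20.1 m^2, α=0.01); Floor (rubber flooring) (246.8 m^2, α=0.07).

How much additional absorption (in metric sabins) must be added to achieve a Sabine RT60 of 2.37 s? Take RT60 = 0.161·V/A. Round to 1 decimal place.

Summing Sᵢαᵢ: 0.600 + 4.674 + 2.468 + 2.190 + 0.201 + 17.276 → A₁ = 27.409 sabins.
Target A₂ = 0.161·1135.05/2.37 = 77.107 sabins (V = 1135.05 m³).
ΔA = A₂ − A₁ = 77.107 − 27.409 = 49.7 sabins.

49.7 sabins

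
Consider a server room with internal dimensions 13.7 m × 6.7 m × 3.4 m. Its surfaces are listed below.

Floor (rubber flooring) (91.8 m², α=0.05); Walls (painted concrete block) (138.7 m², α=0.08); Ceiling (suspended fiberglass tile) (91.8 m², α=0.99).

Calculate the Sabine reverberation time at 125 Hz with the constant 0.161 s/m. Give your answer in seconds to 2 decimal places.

0.47 s

Summing Sᵢαᵢ: 4.590 + 11.096 + 90.882 → A = 106.568 sabins.
Volume V = 13.7 × 6.7 × 3.4 = 312.086 m³.
Sabine: RT60 = 0.161 × 312.086 / 106.568 = 0.47 s.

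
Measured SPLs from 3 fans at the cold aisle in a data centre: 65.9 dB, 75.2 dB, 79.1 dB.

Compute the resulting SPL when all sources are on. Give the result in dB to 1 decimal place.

80.7 dB

Σ 10^(Lᵢ/10) = 1.183e+08.
Back to dB: 10·log₁₀ Σ = 80.7 dB.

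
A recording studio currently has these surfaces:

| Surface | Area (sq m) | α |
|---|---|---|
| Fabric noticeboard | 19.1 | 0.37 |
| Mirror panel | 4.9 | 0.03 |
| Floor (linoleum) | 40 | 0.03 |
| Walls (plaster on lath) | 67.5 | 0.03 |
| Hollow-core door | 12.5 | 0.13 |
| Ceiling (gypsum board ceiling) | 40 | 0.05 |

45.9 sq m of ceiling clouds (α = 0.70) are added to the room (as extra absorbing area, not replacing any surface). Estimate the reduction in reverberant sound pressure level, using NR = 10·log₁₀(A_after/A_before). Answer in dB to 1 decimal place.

5.2 dB

A_before = Σ Sᵢαᵢ = 19.1*0.37 + 4.9*0.03 + 40*0.03 + 67.5*0.03 + 12.5*0.13 + 40*0.05 = 14.064 sabins.
Treatment contributes 45.9·0.70 = 32.130 sabins.
New total A_after = 46.194 sabins.
Reduction = 10 log₁₀(A_after/A_before) = 10 log₁₀(3.2846) = 5.2 dB.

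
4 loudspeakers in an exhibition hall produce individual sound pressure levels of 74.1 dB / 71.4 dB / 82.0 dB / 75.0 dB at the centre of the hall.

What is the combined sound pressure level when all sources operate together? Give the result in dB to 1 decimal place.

83.6 dB

Σ 10^(Lᵢ/10) = 2.296e+08.
Combined level = 10 log₁₀(2.296e+08) = 83.6 dB.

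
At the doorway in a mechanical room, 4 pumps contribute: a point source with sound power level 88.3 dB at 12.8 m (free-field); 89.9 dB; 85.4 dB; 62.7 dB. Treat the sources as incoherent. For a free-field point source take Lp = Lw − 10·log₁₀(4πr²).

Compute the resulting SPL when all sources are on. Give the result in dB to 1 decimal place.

Source at 12.8 m: Lp = 88.3 − 10·log₁₀(4π·12.8²) = 88.3 − 10·log₁₀(2058.874) = 55.2 dB.
Σ 10^(Lᵢ/10) = 1.326e+09.
Back to dB: 10·log₁₀ Σ = 91.2 dB.

91.2 dB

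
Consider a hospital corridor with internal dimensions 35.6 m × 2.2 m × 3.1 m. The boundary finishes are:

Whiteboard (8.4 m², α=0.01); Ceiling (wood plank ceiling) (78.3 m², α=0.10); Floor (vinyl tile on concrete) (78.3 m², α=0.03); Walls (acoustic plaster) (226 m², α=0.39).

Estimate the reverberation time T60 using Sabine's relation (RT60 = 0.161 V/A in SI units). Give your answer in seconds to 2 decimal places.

0.40 s

Equivalent absorption area: A = 8.4·0.01 + 78.3·0.10 + 78.3·0.03 + 226·0.39 = 98.403 m².
Room volume: 242.792 m³.
RT60 = 0.161 · V / A = 0.161 × 242.792 / 98.403 = 0.40 s.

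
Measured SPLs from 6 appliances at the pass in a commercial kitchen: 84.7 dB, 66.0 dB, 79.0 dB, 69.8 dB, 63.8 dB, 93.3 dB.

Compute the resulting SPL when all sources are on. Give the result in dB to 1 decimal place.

94.0 dB

Sum in the linear (power) domain: Σ 10^(Lᵢ/10) = 10^(84.7/10) + 10^(66.0/10) + 10^(79.0/10) + 10^(69.8/10) + 10^(63.8/10) + 10^(93.3/10) = 2.528e+09.
Back to dB: 10·log₁₀ Σ = 94.0 dB.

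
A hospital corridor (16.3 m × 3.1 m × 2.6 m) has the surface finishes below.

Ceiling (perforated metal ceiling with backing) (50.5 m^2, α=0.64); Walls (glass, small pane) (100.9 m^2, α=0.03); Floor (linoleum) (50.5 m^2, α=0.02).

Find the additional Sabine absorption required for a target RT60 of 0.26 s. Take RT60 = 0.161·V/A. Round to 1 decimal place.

45.0 sabins

Equivalent absorption area: A₁ = 50.5×0.64 + 100.9×0.03 + 50.5×0.02 = 36.357 m^2.
V = 131.378 m³. Required absorption A₂ = 0.161 × 131.378 / 0.26 = 81.353 sabins.
ΔA = A₂ − A₁ = 81.353 − 36.357 = 45.0 sabins.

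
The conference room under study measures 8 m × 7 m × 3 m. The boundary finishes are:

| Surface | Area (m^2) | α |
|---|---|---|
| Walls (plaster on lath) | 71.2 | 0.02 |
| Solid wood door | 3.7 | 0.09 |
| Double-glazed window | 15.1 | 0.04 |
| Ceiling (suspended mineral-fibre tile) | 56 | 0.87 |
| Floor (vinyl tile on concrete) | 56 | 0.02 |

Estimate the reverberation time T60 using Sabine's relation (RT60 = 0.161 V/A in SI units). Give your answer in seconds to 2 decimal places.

Total absorption A = 71.2*0.02 + 3.7*0.09 + 15.1*0.04 + 56*0.87 + 56*0.02
  = 1.424 + 0.333 + 0.604 + 48.720 + 1.120 = 52.201 m^2 sabins.
Room volume: 168 m³.
Sabine: RT60 = 0.161 × 168 / 52.201 = 0.52 s.

0.52 s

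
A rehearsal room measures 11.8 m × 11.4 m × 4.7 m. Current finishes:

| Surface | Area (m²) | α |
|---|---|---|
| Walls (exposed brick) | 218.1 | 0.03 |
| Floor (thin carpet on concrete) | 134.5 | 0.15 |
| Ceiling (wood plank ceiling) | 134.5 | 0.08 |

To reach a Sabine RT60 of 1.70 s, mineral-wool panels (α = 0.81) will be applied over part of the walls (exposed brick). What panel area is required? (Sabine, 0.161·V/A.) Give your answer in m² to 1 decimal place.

28.7

Summing Sᵢαᵢ: 6.543 + 20.175 + 10.760 → A₁ = 37.478 sabins.
Required A₂ = 0.161·632.244/1.70 = 59.877 sabins.
ΔA needed = 59.877 − 37.478 = 22.399 sabins.
Each m² of panel replacing the walls (exposed brick) adds (0.81 − 0.03) = 0.78 sabins.
Area = ΔA/Δα = 22.399/0.78 = 28.7 m².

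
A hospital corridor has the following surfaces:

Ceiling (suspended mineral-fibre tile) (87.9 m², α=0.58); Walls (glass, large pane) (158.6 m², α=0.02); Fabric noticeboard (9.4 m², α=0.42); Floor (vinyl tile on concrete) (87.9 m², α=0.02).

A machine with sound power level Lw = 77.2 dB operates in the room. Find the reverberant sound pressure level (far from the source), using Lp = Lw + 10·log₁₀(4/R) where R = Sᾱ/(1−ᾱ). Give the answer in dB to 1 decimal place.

A = 59.860 sabins; S = 343.8 m².
ᾱ = 59.860/343.8 = 0.1741; R = Sᾱ/(1−ᾱ) = 59.860/(1−0.1741) = 72.479 m².
Lp = 77.2 + 10·log₁₀(4/72.479) = 77.2 + (-12.58) = 64.6 dB.

64.6 dB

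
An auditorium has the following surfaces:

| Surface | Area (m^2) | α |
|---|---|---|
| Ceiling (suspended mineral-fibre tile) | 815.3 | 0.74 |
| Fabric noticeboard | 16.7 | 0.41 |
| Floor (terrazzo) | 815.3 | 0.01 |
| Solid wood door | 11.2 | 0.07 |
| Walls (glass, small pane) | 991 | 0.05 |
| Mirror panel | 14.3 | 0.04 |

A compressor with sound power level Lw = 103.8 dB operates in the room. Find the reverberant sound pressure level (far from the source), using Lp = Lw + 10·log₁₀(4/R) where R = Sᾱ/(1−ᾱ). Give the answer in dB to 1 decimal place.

Σ(Sᵢαᵢ) = 815.3·0.74 + 16.7·0.41 + 815.3·0.01 + 11.2·0.07 + 991·0.05 + 14.3·0.04 = 669.228; total area S = 2663.8 m^2.
ᾱ = 669.228/2663.8 = 0.2512; R = Sᾱ/(1−ᾱ) = 669.228/(1−0.2512) = 893.734 m^2.
Lp = 103.8 + 10·log₁₀(4/893.734) = 103.8 + (-23.49) = 80.3 dB.

80.3 dB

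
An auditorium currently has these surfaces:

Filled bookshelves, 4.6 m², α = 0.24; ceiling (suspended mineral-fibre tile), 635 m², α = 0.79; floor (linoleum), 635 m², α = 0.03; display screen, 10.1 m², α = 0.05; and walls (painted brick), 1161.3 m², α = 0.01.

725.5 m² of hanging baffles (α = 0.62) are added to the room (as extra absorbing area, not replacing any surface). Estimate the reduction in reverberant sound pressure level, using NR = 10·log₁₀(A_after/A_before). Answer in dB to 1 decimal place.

Total absorption A_before = 4.6·0.24 + 635·0.79 + 635·0.03 + 10.1·0.05 + 1161.3·0.01
  = 1.104 + 501.650 + 19.050 + 0.505 + 11.613 = 533.922 m² sabins.
Treatment contributes 725.5·0.62 = 449.810 sabins.
New total A_after = 983.732 sabins.
NR = 10·log₁₀(983.732/533.922) = 2.7 dB.

2.7 dB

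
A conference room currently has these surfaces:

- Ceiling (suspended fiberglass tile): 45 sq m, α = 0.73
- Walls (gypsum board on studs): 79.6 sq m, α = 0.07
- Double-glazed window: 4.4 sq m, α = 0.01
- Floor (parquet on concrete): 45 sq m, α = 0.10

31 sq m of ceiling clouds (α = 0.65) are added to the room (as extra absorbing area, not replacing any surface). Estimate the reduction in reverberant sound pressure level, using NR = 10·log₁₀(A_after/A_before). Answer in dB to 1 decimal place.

1.7 dB

A_before = Σ Sᵢαᵢ = 45·0.73 + 79.6·0.07 + 4.4·0.01 + 45·0.10 = 42.966 sabins.
Added absorption = 31 × 0.65 = 20.150 sabins.
A_after = 42.966 + 20.150 = 63.116 sabins.
Reduction = 10 log₁₀(A_after/A_before) = 10 log₁₀(1.4690) = 1.7 dB.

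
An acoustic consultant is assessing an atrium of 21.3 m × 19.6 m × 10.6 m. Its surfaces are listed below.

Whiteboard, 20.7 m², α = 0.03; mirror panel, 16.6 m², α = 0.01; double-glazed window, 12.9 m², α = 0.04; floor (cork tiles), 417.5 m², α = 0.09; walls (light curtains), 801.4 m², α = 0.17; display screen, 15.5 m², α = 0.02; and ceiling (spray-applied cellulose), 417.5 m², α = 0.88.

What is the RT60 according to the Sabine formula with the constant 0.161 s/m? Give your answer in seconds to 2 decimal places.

1.31 s

A = Σ Sᵢαᵢ = 20.7*0.03 + 16.6*0.01 + 12.9*0.04 + 417.5*0.09 + 801.4*0.17 + 15.5*0.02 + 417.5*0.88 = 542.826 sabins.
Room volume: 4425.288 m³.
RT60 = 0.161 · V / A = 0.161 × 4425.288 / 542.826 = 1.31 s.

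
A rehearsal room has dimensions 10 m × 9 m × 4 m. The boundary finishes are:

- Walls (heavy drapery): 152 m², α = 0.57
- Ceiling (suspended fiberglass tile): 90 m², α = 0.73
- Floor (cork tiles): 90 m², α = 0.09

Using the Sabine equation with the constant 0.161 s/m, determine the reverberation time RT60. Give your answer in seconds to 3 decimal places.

Total absorption A = 152*0.57 + 90*0.73 + 90*0.09
  = 86.640 + 65.700 + 8.100 = 160.440 m² sabins.
Volume V = 10 × 9 × 4 = 360 m³.
T = 0.161 V/A = 0.161·360/160.440 = 0.361 s.

0.361 sec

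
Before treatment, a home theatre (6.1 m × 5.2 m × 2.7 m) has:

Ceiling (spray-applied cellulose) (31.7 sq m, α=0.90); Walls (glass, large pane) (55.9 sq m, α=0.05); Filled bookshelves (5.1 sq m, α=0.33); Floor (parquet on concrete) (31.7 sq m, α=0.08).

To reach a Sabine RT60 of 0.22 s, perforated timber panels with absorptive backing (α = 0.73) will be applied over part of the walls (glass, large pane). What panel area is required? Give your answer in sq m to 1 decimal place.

39.9

Summing Sᵢαᵢ: 28.530 + 2.795 + 1.683 + 2.536 → A₁ = 35.544 sabins.
Required A₂ = 0.161·85.644/0.22 = 62.676 sabins.
Absorption to add: 62.676 − 35.544 = 27.132 sabins.
Each sq m of panel replacing the walls (glass, large pane) adds (0.73 − 0.05) = 0.68 sabins.
Panel area = 27.132 / 0.68 = 39.9 sq m.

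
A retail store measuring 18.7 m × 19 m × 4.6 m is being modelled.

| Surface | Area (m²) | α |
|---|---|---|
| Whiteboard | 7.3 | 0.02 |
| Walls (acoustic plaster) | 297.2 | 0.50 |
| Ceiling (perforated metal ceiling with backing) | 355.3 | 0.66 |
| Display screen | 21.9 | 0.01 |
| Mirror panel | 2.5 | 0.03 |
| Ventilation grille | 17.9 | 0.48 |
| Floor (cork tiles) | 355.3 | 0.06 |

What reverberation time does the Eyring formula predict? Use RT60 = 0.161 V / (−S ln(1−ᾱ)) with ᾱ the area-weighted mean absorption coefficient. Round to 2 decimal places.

0.50 s

S = Σ Sᵢ = 1057.4 m².
Σ(Sᵢαᵢ) = 7.3·0.02 + 297.2·0.50 + 355.3·0.66 + 21.9·0.01 + 2.5·0.03 + 17.9·0.48 + 355.3·0.06 = 413.448.
ᾱ = 413.448 / 1057.4 = 0.3910.
Eyring denominator: −S ln(1−ᾱ) = 524.404.
V = 18.7 × 19 × 4.6 = 1634.38 m³.
T = 0.161·V/[−S·ln(1−ᾱ)] = 0.161·1634.38/524.404 = 0.50 s.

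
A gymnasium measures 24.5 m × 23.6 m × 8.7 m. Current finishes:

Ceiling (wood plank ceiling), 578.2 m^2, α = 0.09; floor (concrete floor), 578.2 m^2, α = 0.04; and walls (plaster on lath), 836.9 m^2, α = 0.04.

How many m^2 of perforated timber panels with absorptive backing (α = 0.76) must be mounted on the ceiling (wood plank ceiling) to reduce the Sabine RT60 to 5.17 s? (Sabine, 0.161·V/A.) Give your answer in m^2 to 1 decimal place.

71.7

Equivalent absorption area: A₁ = 578.2·0.09 + 578.2·0.04 + 836.9·0.04 = 108.642 m^2.
V = 5030.34 m³. Target absorption A₂ = 0.161 × 5030.34 / 5.17 = 156.651 sabins.
Absorption to add: 156.651 − 108.642 = 48.009 sabins.
Each m^2 of panel replacing the ceiling (wood plank ceiling) adds (0.76 − 0.09) = 0.67 sabins.
Area = ΔA/Δα = 48.009/0.67 = 71.7 m^2.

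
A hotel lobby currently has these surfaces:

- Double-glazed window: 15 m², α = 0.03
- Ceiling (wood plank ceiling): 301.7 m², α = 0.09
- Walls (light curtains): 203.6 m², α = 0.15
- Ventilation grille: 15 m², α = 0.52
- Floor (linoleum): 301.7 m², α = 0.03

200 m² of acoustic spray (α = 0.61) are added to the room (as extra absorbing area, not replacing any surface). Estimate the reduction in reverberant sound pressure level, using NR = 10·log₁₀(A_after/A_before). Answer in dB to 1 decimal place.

Summing Sᵢαᵢ: 0.450 + 27.153 + 30.540 + 7.800 + 9.051 → A_before = 74.994 sabins.
Treatment contributes 200·0.61 = 122.000 sabins.
A_after = 74.994 + 122.000 = 196.994 sabins.
Reduction = 10 log₁₀(A_after/A_before) = 10 log₁₀(2.6268) = 4.2 dB.

4.2 dB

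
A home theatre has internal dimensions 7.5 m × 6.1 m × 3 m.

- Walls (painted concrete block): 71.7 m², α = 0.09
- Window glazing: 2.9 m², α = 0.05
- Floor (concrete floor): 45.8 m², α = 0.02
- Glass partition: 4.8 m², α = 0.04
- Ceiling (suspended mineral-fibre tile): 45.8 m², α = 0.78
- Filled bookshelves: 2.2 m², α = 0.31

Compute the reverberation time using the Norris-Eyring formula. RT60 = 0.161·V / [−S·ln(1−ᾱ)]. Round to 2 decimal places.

Total surface area S = 71.7 + 2.9 + 45.8 + 4.8 + 45.8 + 2.2 = 173.2 m².
Absorption A = 71.7×0.09 + 2.9×0.05 + 45.8×0.02 + 4.8×0.04 + 45.8×0.78 + 2.2×0.31 = 44.112 sabins.
ᾱ = 44.112 / 173.2 = 0.2547.
−S·ln(1−ᾱ) = −173.2 × ln(1 − 0.2547) = 50.915.
V = 7.5 × 6.1 × 3 = 137.25 m³.
RT60 = 0.161 × 137.25 / 50.915 = 0.43 s.

0.43 s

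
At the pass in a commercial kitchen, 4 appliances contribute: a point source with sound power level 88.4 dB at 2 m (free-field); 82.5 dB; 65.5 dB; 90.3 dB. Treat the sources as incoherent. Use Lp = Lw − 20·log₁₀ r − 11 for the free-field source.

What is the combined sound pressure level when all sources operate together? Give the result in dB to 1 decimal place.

Source at 2 m: Lp = 88.4 − 20·log₁₀(2) − 11 = 71.4 dB.
Sum in the linear (power) domain: Σ 10^(Lᵢ/10) = 10^(71.4/10) + 10^(82.5/10) + 10^(65.5/10) + 10^(90.3/10) = 1.267e+09.
Combined level = 10 log₁₀(1.267e+09) = 91.0 dB.

91.0 dB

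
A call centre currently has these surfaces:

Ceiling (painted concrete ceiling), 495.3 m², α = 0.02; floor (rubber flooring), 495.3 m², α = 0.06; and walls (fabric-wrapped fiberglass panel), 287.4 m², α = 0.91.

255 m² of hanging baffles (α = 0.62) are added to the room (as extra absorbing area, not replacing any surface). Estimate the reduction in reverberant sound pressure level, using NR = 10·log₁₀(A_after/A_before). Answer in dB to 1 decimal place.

A_before = Σ Sᵢαᵢ = 495.3·0.02 + 495.3·0.06 + 287.4·0.91 = 301.158 sabins.
Added absorption = 255 × 0.62 = 158.100 sabins.
New total A_after = 459.258 sabins.
NR = 10·log₁₀(459.258/301.158) = 1.8 dB.

1.8 dB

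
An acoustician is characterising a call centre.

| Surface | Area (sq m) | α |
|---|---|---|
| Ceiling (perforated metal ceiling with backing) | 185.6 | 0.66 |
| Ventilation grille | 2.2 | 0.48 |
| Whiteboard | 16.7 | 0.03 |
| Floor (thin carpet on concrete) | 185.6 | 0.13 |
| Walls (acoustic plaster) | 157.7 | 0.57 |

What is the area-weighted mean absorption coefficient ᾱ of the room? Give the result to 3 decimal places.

S = Σ Sᵢ = 185.6 + 2.2 + 16.7 + 185.6 + 157.7 = 547.8 sq m.
Weighted sum Σ Sα = 238.070.
ᾱ = 238.070 / 547.8 = 0.435.

0.435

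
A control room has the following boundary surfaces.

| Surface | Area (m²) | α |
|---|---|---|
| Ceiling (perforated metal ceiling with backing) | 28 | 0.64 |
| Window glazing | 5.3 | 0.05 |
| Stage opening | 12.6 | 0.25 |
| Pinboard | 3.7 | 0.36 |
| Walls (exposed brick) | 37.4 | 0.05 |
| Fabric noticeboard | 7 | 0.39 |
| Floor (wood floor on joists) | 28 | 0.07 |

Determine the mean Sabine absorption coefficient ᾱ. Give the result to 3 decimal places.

Total surface area S = 122.0 m².
A = 28·0.64 + 5.3·0.05 + 12.6·0.25 + 3.7·0.36 + 37.4·0.05 + 7·0.39 + 28·0.07 = 29.227 sabins.
ᾱ = A/S = 0.240.

0.240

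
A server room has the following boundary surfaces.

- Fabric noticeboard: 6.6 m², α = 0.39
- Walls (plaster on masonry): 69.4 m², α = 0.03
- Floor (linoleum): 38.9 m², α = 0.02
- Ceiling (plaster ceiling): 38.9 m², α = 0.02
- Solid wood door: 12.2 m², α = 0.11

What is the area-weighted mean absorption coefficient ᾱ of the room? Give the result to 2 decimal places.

Total surface area S = 166.0 m².
Σ(Sᵢαᵢ) = 6.6·0.39 + 69.4·0.03 + 38.9·0.02 + 38.9·0.02 + 12.2·0.11 = 7.554.
ᾱ = 7.554 / 166.0 = 0.05.

0.05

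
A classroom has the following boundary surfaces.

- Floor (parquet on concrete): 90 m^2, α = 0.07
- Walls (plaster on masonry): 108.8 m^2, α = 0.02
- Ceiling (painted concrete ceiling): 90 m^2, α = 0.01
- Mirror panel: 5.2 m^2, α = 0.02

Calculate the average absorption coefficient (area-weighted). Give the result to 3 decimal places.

Total surface area S = 294.0 m^2.
Weighted sum Σ Sα = 9.480.
ᾱ = A/S = 0.032.

0.032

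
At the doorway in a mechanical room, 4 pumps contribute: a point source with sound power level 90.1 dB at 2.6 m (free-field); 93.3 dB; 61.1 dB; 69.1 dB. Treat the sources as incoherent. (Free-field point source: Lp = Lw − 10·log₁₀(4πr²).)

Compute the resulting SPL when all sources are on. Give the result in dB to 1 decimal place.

93.3 dB

Source at 2.6 m: Lp = 90.1 − 10·log₁₀(4π·2.6²) = 90.1 − 10·log₁₀(84.949) = 70.8 dB.
Σ 10^(Lᵢ/10) = 2.159e+09.
L_total = 10·log₁₀(2.159e+09) = 93.3 dB.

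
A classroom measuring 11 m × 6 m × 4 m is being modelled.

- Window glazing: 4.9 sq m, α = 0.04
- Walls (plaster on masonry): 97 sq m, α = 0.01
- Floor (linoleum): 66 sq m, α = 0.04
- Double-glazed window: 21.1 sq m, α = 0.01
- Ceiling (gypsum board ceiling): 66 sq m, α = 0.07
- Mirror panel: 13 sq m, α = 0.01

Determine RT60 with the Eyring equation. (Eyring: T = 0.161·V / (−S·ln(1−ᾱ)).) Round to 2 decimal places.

4.77 s

Total surface area S = 4.9 + 97 + 66 + 21.1 + 66 + 13 = 268.0 sq m.
Σ(Sᵢαᵢ) = 4.9×0.04 + 97×0.01 + 66×0.04 + 21.1×0.01 + 66×0.07 + 13×0.01 = 8.767.
Mean coefficient ᾱ = A/S = 0.0327.
−S·ln(1−ᾱ) = −268.0 × ln(1 − 0.0327) = 8.910.
V = 11 × 6 × 4 = 264 m³.
RT60 = 0.161 × 264 / 8.910 = 4.77 s.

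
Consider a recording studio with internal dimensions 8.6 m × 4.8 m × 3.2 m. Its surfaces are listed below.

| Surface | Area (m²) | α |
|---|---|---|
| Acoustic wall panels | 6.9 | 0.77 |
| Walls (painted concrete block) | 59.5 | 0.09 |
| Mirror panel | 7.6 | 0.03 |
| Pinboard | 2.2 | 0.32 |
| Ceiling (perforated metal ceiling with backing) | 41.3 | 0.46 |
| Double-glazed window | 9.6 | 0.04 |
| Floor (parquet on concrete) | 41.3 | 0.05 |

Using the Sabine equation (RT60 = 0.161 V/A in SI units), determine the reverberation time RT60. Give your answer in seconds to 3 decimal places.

0.644 s

Equivalent absorption area: A = 6.9·0.77 + 59.5·0.09 + 7.6·0.03 + 2.2·0.32 + 41.3·0.46 + 9.6·0.04 + 41.3·0.05 = 33.047 m².
V = 8.6·4.8·3.2 = 132.096 m³.
RT60 = 0.161 · V / A = 0.161 × 132.096 / 33.047 = 0.644 s.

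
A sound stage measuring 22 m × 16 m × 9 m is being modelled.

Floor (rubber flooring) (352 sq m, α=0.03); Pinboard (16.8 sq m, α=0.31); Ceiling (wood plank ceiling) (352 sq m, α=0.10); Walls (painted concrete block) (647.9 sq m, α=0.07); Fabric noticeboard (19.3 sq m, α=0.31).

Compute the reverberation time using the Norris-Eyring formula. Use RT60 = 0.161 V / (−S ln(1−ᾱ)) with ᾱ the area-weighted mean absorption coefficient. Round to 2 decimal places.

4.80 s

S = Σ Sᵢ = 1388.0 sq m.
Absorption A = 352×0.03 + 16.8×0.31 + 352×0.10 + 647.9×0.07 + 19.3×0.31 = 102.304 sabins.
Mean coefficient ᾱ = A/S = 0.0737.
Eyring denominator: −S ln(1−ᾱ) = 106.261.
V = 22 × 16 × 9 = 3168 m³.
T = 0.161·V/[−S·ln(1−ᾱ)] = 0.161·3168/106.261 = 4.80 s.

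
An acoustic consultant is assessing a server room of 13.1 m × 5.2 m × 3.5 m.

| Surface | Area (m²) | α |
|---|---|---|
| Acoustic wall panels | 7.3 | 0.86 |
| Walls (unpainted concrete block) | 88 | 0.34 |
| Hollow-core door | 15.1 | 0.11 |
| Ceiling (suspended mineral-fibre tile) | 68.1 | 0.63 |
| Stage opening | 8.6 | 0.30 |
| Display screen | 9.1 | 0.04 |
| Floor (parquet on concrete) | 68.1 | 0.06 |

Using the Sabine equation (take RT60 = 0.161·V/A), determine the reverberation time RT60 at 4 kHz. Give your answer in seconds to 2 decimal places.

Summing Sᵢαᵢ: 6.278 + 29.920 + 1.661 + 42.903 + 2.580 + 0.364 + 4.086 → A = 87.792 sabins.
Room volume: 238.42 m³.
Sabine: RT60 = 0.161 × 238.42 / 87.792 = 0.44 s.

0.44 seconds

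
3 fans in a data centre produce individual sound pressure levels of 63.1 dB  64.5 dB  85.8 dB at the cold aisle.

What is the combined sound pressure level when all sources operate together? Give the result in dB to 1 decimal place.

85.9 dB

Sum in the linear (power) domain: Σ 10^(Lᵢ/10) = 10^(63.1/10) + 10^(64.5/10) + 10^(85.8/10) = 3.85e+08.
Combined level = 10 log₁₀(3.85e+08) = 85.9 dB.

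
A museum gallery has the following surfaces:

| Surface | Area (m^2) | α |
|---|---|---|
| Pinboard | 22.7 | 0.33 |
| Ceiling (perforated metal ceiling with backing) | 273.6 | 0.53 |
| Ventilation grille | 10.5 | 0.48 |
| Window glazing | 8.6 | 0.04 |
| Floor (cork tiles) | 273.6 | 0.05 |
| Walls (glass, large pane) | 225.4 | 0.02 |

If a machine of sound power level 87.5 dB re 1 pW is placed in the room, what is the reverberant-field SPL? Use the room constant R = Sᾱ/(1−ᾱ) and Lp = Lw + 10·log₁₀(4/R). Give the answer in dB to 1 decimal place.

A = 176.071 sabins; S = 814.4 m^2.
ᾱ = 0.2162, so room constant R = A/(1−ᾱ) = 224.638 m^2.
Lp = Lw + 10 log₁₀(4/R) = 87.5 -17.49 = 70.0 dB.

70.0 dB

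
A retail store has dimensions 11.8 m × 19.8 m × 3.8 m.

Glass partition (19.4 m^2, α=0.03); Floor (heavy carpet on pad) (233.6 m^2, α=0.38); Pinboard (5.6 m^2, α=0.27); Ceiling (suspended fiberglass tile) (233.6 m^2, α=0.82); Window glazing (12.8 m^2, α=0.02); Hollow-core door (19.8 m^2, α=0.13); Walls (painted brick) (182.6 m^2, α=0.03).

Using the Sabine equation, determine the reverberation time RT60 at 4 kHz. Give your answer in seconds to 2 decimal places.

0.49 seconds

Summing Sᵢαᵢ: 0.582 + 88.768 + 1.512 + 191.552 + 0.256 + 2.574 + 5.478 → A = 290.722 sabins.
V = 11.8·19.8·3.8 = 887.832 m³.
RT60 = 0.161 · V / A = 0.161 × 887.832 / 290.722 = 0.49 s.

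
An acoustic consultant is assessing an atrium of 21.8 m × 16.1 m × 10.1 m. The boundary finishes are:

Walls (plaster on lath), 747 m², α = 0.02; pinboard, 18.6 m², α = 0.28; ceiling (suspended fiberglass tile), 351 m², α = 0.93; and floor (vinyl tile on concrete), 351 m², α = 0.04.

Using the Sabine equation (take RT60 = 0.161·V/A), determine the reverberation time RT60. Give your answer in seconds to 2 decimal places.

Equivalent absorption area: A = 747*0.02 + 18.6*0.28 + 351*0.93 + 351*0.04 = 360.618 m².
Volume V = 21.8 × 16.1 × 10.1 = 3544.898 m³.
RT60 = 0.161 · V / A = 0.161 × 3544.898 / 360.618 = 1.58 s.

1.58 s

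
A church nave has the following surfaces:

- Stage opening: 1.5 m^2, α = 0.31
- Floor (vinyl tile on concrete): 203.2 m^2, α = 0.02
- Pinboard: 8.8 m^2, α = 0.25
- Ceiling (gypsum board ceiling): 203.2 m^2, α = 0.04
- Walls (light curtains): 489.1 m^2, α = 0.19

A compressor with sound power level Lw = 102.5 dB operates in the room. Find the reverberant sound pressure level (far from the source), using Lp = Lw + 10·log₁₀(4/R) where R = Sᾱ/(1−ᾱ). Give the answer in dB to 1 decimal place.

87.6 dB

Σ(Sᵢαᵢ) = 1.5·0.31 + 203.2·0.02 + 8.8·0.25 + 203.2·0.04 + 489.1·0.19 = 107.786; total area S = 905.8 m^2.
ᾱ = 107.786/905.8 = 0.1190; R = Sᾱ/(1−ᾱ) = 107.786/(1−0.1190) = 122.345 m^2.
Lp = 102.5 + 10·log₁₀(4/122.345) = 102.5 + (-14.86) = 87.6 dB.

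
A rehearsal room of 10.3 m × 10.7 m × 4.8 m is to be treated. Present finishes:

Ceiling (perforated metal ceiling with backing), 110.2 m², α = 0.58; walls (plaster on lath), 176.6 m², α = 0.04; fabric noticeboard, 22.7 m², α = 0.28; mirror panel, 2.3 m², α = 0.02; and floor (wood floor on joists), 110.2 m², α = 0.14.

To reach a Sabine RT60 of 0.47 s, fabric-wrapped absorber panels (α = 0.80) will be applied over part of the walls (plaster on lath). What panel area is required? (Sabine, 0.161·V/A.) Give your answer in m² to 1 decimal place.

116.3

Total absorption A₁ = 110.2×0.58 + 176.6×0.04 + 22.7×0.28 + 2.3×0.02 + 110.2×0.14
  = 63.916 + 7.064 + 6.356 + 0.046 + 15.428 = 92.810 m² sabins.
Required A₂ = 0.161·529.008/0.47 = 181.213 sabins.
Absorption to add: 181.213 − 92.810 = 88.403 sabins.
Each m² of panel replacing the walls (plaster on lath) adds (0.80 − 0.04) = 0.76 sabins.
Panel area = 88.403 / 0.76 = 116.3 m².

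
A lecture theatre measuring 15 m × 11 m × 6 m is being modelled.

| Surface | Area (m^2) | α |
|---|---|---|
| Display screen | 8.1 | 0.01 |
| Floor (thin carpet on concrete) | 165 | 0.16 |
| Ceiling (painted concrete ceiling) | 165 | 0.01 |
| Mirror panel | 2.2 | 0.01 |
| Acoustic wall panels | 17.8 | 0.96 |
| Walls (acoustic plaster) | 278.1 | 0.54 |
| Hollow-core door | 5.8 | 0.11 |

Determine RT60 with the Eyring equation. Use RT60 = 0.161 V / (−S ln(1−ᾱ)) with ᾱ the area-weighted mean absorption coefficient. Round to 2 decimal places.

S = Σ Sᵢ = 642.0 m^2.
Absorption A = 8.1×0.01 + 165×0.16 + 165×0.01 + 2.2×0.01 + 17.8×0.96 + 278.1×0.54 + 5.8×0.11 = 196.053 sabins.
ᾱ = 196.053 / 642.0 = 0.3054.
Eyring denominator: −S ln(1−ᾱ) = 233.957.
V = 15 × 11 × 6 = 990 m³.
RT60 = 0.161 × 990 / 233.957 = 0.68 s.

0.68 s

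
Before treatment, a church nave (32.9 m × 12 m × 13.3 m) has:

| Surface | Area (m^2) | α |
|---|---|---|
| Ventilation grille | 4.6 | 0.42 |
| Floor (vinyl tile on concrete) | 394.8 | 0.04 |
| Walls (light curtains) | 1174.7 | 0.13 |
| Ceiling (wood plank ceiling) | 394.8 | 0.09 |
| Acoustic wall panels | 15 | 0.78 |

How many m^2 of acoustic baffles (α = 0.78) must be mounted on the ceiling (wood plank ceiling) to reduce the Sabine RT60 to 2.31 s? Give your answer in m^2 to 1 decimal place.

Equivalent absorption area: A₁ = 4.6*0.42 + 394.8*0.04 + 1174.7*0.13 + 394.8*0.09 + 15*0.78 = 217.667 m^2.
Required A₂ = 0.161·5250.84/2.31 = 365.968 sabins.
Absorption to add: 365.968 − 217.667 = 148.301 sabins.
Each m^2 of panel replacing the ceiling (wood plank ceiling) adds (0.78 − 0.09) = 0.69 sabins.
Panel area = 148.301 / 0.69 = 214.9 m^2.

214.9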